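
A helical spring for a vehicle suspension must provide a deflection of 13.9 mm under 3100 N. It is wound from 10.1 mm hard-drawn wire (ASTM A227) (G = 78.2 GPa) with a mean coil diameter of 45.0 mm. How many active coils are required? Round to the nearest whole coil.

5

Required rate k = F/δ = 3100/13.9 = 223.02 N/mm
N_a = Gd⁴/(8D³k) = (78.2×10³ × 10.1⁴)/(8 × 45.0³ × 223.02)
    = 8.13752e+08 / 1.62583e+08 = 5.005 → 5 coils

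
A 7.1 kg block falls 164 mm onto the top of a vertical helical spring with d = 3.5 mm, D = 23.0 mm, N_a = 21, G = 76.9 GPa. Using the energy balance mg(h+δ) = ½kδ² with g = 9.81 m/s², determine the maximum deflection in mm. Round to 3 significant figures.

k = Gd⁴/(8D³N_a) = (76.9×10³)(3.5⁴)/(8·23.0³·21) = 5.6455 N/mm
W = mg = 7.1 × 9.81 = 69.651 N
½kδ² − Wδ − Wh = 0 → δ = (W + √(W² + 2kWh))/k
δ = (69.651 + √(4851.3 + 128975))/5.6455 = (69.651 + 365.82)/5.6455 = 77.136 mm

77.1 mm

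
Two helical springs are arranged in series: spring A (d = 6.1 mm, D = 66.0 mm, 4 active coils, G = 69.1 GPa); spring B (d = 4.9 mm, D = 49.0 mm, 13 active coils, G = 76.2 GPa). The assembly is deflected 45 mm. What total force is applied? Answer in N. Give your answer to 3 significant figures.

k_A = Gd⁴/(8D³N_a) = (69.1×10³)(6.1⁴)/(8·66.0³·4) = 10.4 N/mm
k_B = Gd⁴/(8D³N_a) = (76.2×10³)(4.9⁴)/(8·49.0³·13) = 3.5902 N/mm
Series: 1/k_eq = 1/10.4 + 1/3.5902 = 0.37469; k_eq = 2.6688 N/mm
F = k_eq·δ = 2.6688·45 = 120.1 N

120 N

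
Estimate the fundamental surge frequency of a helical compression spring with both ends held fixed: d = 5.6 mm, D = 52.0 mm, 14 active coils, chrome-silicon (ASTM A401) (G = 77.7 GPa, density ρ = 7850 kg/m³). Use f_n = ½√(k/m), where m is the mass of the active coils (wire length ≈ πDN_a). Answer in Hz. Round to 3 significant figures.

52.4 Hz

k = Gd⁴/(8D³N_a) = (77.7×10³)(5.6⁴)/(8·52.0³·14) = 4.8523 N/mm = 4852.3 N/m
Wire length L = πDN_a = π·52.0·14 = 2287.1 mm
m = ρ·(πd²/4)·L = 7850 × 24.63×10⁻⁶ m² × 2.2871 m = 0.4422 kg
f_n = ½√(k/m) = 0.5·√(4852.3/0.4422) = 0.5·√(10973) = 52.376 Hz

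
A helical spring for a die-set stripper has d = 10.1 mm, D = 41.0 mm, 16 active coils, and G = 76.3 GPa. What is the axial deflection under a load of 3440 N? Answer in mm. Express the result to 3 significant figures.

38.2 mm

k = Gd⁴/(8D³N_a) = (76.3×10³)(10.1⁴)/(8·41.0³·16) = 90.001 N/mm
δ = F/k = 3440 / 90.001 = 38.222 mm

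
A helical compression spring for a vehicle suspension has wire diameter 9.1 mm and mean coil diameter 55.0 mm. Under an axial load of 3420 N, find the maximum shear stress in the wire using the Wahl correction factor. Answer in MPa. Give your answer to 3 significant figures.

Spring index C = D/d = 55.0/9.1 = 6.0440
K_W = (4C−1)/(4C−4) + 0.615/C = 23.176/20.176 + 0.1018 = 1.2504
τ₀ = 8FD/(πd³) = 8·3420·55.0/(π·9.1³) = 1.5048e+06/2367.4 = 635.63 MPa
τ_max = K·τ₀ = 1.2504 × 635.63 = 794.82 MPa

795 MPa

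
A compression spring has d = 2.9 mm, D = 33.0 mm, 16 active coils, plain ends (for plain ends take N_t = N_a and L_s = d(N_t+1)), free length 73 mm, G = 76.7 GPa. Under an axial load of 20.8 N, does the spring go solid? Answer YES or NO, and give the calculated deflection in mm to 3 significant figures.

k = Gd⁴/(8D³N_a) = (76.7×10³)(2.9⁴)/(8·33.0³·16) = 1.1793 N/mm
N_t = 16; L_s = 2.9·17 = 49.3 mm; δ_solid = L₀ − L_s = 73 − 49.3 = 23.7 mm
δ = F/k = 20.8/1.1793 = 17.637 mm
δ < δ_solid → spring does not go solid

NO, δ = 17.6 mm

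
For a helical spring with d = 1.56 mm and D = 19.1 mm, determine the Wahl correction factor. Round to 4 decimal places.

1.1169

C = D/d = 19.1/1.56 = 12.2436
K_W = (4C−1)/(4C−4) + 0.615/C = 47.974/44.974 + 0.0502 = 1.1169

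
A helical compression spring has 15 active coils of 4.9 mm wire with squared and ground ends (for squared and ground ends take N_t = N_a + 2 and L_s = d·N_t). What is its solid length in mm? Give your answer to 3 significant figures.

83.3 mm

squared and ground ends: N_t = N_a + 2 = 15 + 2 = 17
L_s = d·N_t = 4.9 × 17 = 83.3 mm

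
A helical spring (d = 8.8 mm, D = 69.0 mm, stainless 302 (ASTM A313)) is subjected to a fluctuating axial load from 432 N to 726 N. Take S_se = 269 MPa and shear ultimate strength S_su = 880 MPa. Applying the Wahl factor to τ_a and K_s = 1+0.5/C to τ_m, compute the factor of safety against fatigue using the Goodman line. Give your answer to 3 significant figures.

C = D/d = 69.0/8.8 = 7.8409; K_W = (4C−1)/(4C−4)+0.615/C = 1.1881; K_s = 1+0.5/C = 1.0638
F_a = (F_max−F_min)/2 = 147 N; F_m = (F_max+F_min)/2 = 579 N
τ_a = K_W·8F_aD/(πd³) = 1.1881 × 37.902 = 45.03 MPa
τ_m = K_s·8F_mD/(πd³) = 1.0638 × 149.29 = 158.81 MPa
Goodman: 1/n_f = τ_a/S_se + τ_m/S_su = 45.03/269 + 158.81/880 = 0.16740 + 0.18046 = 0.34786
n_f = 1/0.34786 = 2.875

2.87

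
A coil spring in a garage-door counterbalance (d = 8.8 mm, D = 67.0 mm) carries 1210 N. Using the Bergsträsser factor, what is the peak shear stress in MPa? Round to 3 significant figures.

Spring index C = D/d = 67.0/8.8 = 7.6136
K_B = (4C+2)/(4C−3) = 32.455/27.455 = 1.1821
τ₀ = 8FD/(πd³) = 8·1210·67.0/(π·8.8³) = 648560/2140.9 = 302.94 MPa
τ_max = K·τ₀ = 1.1821 × 302.94 = 358.11 MPa

358 MPa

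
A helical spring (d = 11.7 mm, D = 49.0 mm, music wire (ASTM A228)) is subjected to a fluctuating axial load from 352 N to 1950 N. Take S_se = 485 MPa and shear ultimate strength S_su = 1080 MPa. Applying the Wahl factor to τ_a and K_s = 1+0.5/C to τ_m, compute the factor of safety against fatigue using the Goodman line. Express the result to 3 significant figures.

C = D/d = 49.0/11.7 = 4.1880; K_W = (4C−1)/(4C−4)+0.615/C = 1.3821; K_s = 1+0.5/C = 1.1194
F_a = (F_max−F_min)/2 = 799 N; F_m = (F_max+F_min)/2 = 1151 N
τ_a = K_W·8F_aD/(πd³) = 1.3821 × 62.248 = 86.033 MPa
τ_m = K_s·8F_mD/(πd³) = 1.1194 × 89.671 = 100.38 MPa
Goodman: 1/n_f = τ_a/S_se + τ_m/S_su = 86.033/485 + 100.38/1080 = 0.17739 + 0.09294 = 0.27033
n_f = 1/0.27033 = 3.699

3.70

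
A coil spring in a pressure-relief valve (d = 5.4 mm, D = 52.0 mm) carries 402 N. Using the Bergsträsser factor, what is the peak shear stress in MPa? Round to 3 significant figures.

386 MPa

Spring index C = D/d = 52.0/5.4 = 9.6296
K_B = (4C+2)/(4C−3) = 40.519/35.519 = 1.1408
τ₀ = 8FD/(πd³) = 8·402·52.0/(π·5.4³) = 167232/494.69 = 338.06 MPa
τ_max = K·τ₀ = 1.1408 × 338.06 = 385.64 MPa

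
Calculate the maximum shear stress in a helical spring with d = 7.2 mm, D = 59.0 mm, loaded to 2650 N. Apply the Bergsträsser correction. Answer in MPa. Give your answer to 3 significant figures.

Spring index C = D/d = 59.0/7.2 = 8.1944
K_B = (4C+2)/(4C−3) = 34.778/29.778 = 1.1679
τ₀ = 8FD/(πd³) = 8·2650·59.0/(π·7.2³) = 1.2508e+06/1172.6 = 1066.7 MPa
τ_max = K·τ₀ = 1.1679 × 1066.7 = 1245.8 MPa

1250 MPa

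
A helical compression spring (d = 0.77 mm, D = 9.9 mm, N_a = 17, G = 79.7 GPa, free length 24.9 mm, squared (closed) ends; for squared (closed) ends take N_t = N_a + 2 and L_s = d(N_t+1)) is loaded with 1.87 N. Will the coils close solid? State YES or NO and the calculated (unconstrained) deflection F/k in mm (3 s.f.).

k = Gd⁴/(8D³N_a) = (79.7×10³)(0.77⁴)/(8·9.9³·17) = 0.21231 N/mm
N_t = 19; L_s = 0.77·20 = 15.4 mm; δ_solid = L₀ − L_s = 24.9 − 15.4 = 9.5 mm
δ = F/k = 1.87/0.21231 = 8.8077 mm
δ < δ_solid → spring does not go solid

NO, δ = 8.81 mm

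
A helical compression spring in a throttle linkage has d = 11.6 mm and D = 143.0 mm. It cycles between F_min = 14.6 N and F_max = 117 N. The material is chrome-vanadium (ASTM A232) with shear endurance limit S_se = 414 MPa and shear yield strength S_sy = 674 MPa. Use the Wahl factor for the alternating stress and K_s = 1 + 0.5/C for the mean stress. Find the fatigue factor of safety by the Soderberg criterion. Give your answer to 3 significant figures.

17.9

C = D/d = 143.0/11.6 = 12.3276; K_W = (4C−1)/(4C−4)+0.615/C = 1.1161; K_s = 1+0.5/C = 1.0406
F_a = (F_max−F_min)/2 = 51.2 N; F_m = (F_max+F_min)/2 = 65.8 N
τ_a = K_W·8F_aD/(πd³) = 1.1161 × 11.945 = 13.331 MPa
τ_m = K_s·8F_mD/(πd³) = 1.0406 × 15.351 = 15.973 MPa
Soderberg: 1/n_f = τ_a/S_se + τ_m/S_sy = 13.331/414 + 15.973/674 = 0.03220 + 0.02370 = 0.055901
n_f = 1/0.055901 = 17.89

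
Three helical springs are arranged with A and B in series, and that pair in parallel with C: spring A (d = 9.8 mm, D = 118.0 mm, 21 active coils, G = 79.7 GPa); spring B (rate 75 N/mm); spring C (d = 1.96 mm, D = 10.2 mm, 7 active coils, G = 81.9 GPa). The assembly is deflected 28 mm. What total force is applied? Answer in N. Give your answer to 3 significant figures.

k_A = Gd⁴/(8D³N_a) = (79.7×10³)(9.8⁴)/(8·118.0³·21) = 2.6632 N/mm
k_C = Gd⁴/(8D³N_a) = (81.9×10³)(1.96⁴)/(8·10.2³·7) = 20.339 N/mm
Springs A,B series: k_AB = 1/(1/2.6632+1/75) = 2.5719 N/mm; parallel with C: k_eq = 2.5719+20.339 = 22.91 N/mm
F = k_eq·δ = 22.91·28 = 641.49 N

641 N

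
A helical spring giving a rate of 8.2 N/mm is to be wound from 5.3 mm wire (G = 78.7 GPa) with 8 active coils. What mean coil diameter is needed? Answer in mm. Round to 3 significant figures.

49.1 mm

D = (Gd⁴/(8N_a·k))^(1/3) = (78.7×10³·5.3⁴/(8·8·8.2))^(1/3)
  = (118327)^(1/3) = 49.0940 mm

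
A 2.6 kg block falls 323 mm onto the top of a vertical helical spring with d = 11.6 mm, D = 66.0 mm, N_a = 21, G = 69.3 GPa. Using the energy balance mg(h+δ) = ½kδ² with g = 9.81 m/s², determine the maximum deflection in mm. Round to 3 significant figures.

26.2 mm

k = Gd⁴/(8D³N_a) = (69.3×10³)(11.6⁴)/(8·66.0³·21) = 25.979 N/mm
W = mg = 2.6 × 9.81 = 25.506 N
½kδ² − Wδ − Wh = 0 → δ = (W + √(W² + 2kWh))/k
δ = (25.506 + √(650.56 + 428054))/25.979 = (25.506 + 654.76)/25.979 = 26.185 mm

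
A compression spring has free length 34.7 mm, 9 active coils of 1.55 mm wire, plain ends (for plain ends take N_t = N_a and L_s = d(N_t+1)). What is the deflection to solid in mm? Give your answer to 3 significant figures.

N_t = 9; L_s = 1.55·10 = 15.5 mm
δ_solid = L₀ − L_s = 34.7 − 15.5 = 19.2 mm

19.2 mm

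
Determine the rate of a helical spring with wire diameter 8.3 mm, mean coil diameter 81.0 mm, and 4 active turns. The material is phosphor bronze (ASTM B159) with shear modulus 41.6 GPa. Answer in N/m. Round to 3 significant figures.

11600 N/m

k = Gd⁴/(8D³N_a) = (41.6×10³ × 8.3⁴) / (8 × 81.0³ × 4)
  = 1.97427e+08 / 1.70061e+07 = 11.609 N/mm = 11609 N/m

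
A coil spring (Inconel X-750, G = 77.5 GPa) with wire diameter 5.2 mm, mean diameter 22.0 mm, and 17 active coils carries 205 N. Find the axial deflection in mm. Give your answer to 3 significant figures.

k = Gd⁴/(8D³N_a) = (77.5×10³)(5.2⁴)/(8·22.0³·17) = 39.13 N/mm
δ = F/k = 205 / 39.13 = 5.239 mm

5.24 mm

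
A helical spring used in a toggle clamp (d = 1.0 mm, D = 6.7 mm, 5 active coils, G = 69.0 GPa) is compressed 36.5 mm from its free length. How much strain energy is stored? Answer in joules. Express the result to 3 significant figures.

k = Gd⁴/(8D³N_a) = (69.0×10³)(1.0⁴)/(8·6.7³·5) = 5.7354 N/mm
U = ½kδ² = 0.5 × 5.7354 × 36.5² = 3820.5 N·mm = 3.8205 J

3.82 J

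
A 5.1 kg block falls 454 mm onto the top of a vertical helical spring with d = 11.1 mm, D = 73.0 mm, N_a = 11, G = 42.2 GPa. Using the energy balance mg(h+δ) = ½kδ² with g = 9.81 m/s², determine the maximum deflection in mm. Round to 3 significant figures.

k = Gd⁴/(8D³N_a) = (42.2×10³)(11.1⁴)/(8·73.0³·11) = 18.713 N/mm
W = mg = 5.1 × 9.81 = 50.031 N
½kδ² − Wδ − Wh = 0 → δ = (W + √(W² + 2kWh))/k
δ = (50.031 + √(2503.1 + 850116))/18.713 = (50.031 + 923.37)/18.713 = 52.016 mm

52.0 mm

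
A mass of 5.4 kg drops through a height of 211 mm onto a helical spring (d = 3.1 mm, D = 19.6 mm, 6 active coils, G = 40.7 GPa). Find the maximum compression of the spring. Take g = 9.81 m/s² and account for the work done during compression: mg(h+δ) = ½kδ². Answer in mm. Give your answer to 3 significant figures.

k = Gd⁴/(8D³N_a) = (40.7×10³)(3.1⁴)/(8·19.6³·6) = 10.4 N/mm
W = mg = 5.4 × 9.81 = 52.974 N
½kδ² − Wδ − Wh = 0 → δ = (W + √(W² + 2kWh))/k
δ = (52.974 + √(2806.2 + 232491))/10.4 = (52.974 + 485.07)/10.4 = 51.736 mm

51.7 mm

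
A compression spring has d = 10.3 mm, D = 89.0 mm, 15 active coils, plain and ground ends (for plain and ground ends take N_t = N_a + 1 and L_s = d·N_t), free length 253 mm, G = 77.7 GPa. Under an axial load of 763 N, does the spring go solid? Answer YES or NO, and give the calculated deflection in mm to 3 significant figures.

k = Gd⁴/(8D³N_a) = (77.7×10³)(10.3⁴)/(8·89.0³·15) = 10.338 N/mm
N_t = 16; L_s = 10.3·16 = 164.8 mm; δ_solid = L₀ − L_s = 253 − 164.8 = 88.2 mm
δ = F/k = 763/10.338 = 73.808 mm
δ < δ_solid → spring does not go solid

NO, δ = 73.8 mm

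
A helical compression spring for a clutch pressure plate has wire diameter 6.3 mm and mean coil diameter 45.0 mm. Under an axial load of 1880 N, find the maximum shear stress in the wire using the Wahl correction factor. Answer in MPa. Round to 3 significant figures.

1040 MPa

Spring index C = D/d = 45.0/6.3 = 7.1429
K_W = (4C−1)/(4C−4) + 0.615/C = 27.571/24.571 + 0.0861 = 1.2082
τ₀ = 8FD/(πd³) = 8·1880·45.0/(π·6.3³) = 676800/785.55 = 861.57 MPa
τ_max = K·τ₀ = 1.2082 × 861.57 = 1040.9 MPa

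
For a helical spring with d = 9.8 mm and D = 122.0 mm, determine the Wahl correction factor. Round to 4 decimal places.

1.1149

C = D/d = 122.0/9.8 = 12.4490
K_W = (4C−1)/(4C−4) + 0.615/C = 48.796/45.796 + 0.0494 = 1.1149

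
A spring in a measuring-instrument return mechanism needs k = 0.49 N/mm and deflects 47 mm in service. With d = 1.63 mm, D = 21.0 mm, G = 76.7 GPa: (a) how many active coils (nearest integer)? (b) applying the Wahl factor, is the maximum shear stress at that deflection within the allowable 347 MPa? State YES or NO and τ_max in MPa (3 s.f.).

N_a = Gd⁴/(8D³k) = (76.7×10³)(1.63⁴)/(8·21.0³·0.49) = 14.91 → N_a = 15
Actual rate k = Gd⁴/(8D³·15) = 0.4872 N/mm
Working load F = kδ = 0.4872·47 = 22.898 N
C = 21.0/1.63 = 12.8834; K_W = (4C−1)/(4C−4)+0.615/C = 1.1108
τ_max = K_W·8FD/(πd³) = 1.1108·282.75 = 314.09 MPa
τ_max ≤ 347 MPa → acceptable

(a) 15 coils; (b) YES, τ_max = 314 MPa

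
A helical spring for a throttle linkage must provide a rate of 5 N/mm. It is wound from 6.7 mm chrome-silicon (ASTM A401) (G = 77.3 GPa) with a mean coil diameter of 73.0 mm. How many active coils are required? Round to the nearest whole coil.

10

N_a = Gd⁴/(8D³k) = (77.3×10³ × 6.7⁴)/(8 × 73.0³ × 5)
    = 1.55768e+08 / 1.55607e+07 = 10.01 → 10 coils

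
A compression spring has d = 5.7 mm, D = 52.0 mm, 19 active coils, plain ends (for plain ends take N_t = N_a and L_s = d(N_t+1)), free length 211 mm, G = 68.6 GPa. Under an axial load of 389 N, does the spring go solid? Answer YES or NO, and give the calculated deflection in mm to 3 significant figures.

k = Gd⁴/(8D³N_a) = (68.6×10³)(5.7⁴)/(8·52.0³·19) = 3.3882 N/mm
N_t = 19; L_s = 5.7·20 = 114 mm; δ_solid = L₀ − L_s = 211 − 114 = 97 mm
δ = F/k = 389/3.3882 = 114.81 mm
δ ≥ δ_solid → spring goes solid

YES, δ = 115 mm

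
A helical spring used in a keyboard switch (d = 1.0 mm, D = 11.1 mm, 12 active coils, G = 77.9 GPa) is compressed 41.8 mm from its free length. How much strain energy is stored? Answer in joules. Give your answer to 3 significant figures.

0.518 J

k = Gd⁴/(8D³N_a) = (77.9×10³)(1.0⁴)/(8·11.1³·12) = 0.59333 N/mm
U = ½kδ² = 0.5 × 0.59333 × 41.8² = 518.35 N·mm = 0.51835 J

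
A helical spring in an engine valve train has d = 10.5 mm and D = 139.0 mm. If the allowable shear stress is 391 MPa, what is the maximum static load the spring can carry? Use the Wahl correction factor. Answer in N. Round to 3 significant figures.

1150 N

C = D/d = 139.0/10.5 = 13.2381
K_W = (4C−1)/(4C−4) + 0.615/C = 51.952/48.952 + 0.0465 = 1.1077
τ_max = K·8FD/(πd³) → F_max = τ_allow·πd³/(8DK)
F_max = 391·π·10.5³/(8·139.0·1.1077) = 1.422e+06/1231.8 = 1154.4 N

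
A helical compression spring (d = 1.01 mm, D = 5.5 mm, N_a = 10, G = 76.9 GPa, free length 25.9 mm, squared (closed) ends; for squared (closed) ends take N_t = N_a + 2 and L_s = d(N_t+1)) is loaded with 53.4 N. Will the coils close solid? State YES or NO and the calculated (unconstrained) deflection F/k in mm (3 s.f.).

k = Gd⁴/(8D³N_a) = (76.9×10³)(1.01⁴)/(8·5.5³·10) = 6.0122 N/mm
N_t = 12; L_s = 1.01·13 = 13.13 mm; δ_solid = L₀ − L_s = 25.9 − 13.13 = 12.77 mm
δ = F/k = 53.4/6.0122 = 8.8819 mm
δ < δ_solid → spring does not go solid

NO, δ = 8.88 mm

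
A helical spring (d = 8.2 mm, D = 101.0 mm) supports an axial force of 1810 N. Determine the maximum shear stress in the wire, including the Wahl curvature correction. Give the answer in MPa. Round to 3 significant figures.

Spring index C = D/d = 101.0/8.2 = 12.3171
K_W = (4C−1)/(4C−4) + 0.615/C = 48.268/45.268 + 0.0499 = 1.1162
τ₀ = 8FD/(πd³) = 8·1810·101.0/(π·8.2³) = 1.46248e+06/1732.2 = 844.3 MPa
τ_max = K·τ₀ = 1.1162 × 844.3 = 942.41 MPa

942 MPa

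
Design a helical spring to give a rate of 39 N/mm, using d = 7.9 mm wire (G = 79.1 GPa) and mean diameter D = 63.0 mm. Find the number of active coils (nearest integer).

4

N_a = Gd⁴/(8D³k) = (79.1×10³ × 7.9⁴)/(8 × 63.0³ × 39)
    = 3.08095e+08 / 7.80147e+07 = 3.949 → 4 coils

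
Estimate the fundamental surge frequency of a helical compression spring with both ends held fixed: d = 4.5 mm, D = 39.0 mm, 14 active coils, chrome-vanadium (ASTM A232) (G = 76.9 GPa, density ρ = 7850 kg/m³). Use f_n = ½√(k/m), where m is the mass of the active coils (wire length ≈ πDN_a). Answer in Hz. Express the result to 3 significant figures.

k = Gd⁴/(8D³N_a) = (76.9×10³)(4.5⁴)/(8·39.0³·14) = 4.7464 N/mm = 4746.4 N/m
Wire length L = πDN_a = π·39.0·14 = 1715.3 mm
m = ρ·(πd²/4)·L = 7850 × 15.904×10⁻⁶ m² × 1.7153 m = 0.21415 kg
f_n = ½√(k/m) = 0.5·√(4746.4/0.21415) = 0.5·√(22163) = 74.437 Hz

74.4 Hz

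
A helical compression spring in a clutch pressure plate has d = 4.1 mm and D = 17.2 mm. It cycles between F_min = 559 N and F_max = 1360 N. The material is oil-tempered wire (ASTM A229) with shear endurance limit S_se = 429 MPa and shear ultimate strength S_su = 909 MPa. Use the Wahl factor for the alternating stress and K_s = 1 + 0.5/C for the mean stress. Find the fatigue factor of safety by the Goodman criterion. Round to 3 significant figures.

0.637

C = D/d = 17.2/4.1 = 4.1951; K_W = (4C−1)/(4C−4)+0.615/C = 1.3813; K_s = 1+0.5/C = 1.1192
F_a = (F_max−F_min)/2 = 400.5 N; F_m = (F_max+F_min)/2 = 959.5 N
τ_a = K_W·8F_aD/(πd³) = 1.3813 × 254.52 = 351.57 MPa
τ_m = K_s·8F_mD/(πd³) = 1.1192 × 609.76 = 682.44 MPa
Goodman: 1/n_f = τ_a/S_se + τ_m/S_su = 351.57/429 + 682.44/909 = 0.81952 + 0.75076 = 1.5703
n_f = 1/1.5703 = 0.6368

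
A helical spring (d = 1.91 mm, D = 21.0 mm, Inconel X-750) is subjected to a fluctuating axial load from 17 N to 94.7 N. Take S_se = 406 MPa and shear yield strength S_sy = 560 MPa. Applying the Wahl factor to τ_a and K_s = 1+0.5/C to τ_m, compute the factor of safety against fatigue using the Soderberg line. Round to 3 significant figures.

0.613

C = D/d = 21.0/1.91 = 10.9948; K_W = (4C−1)/(4C−4)+0.615/C = 1.1310; K_s = 1+0.5/C = 1.0455
F_a = (F_max−F_min)/2 = 38.85 N; F_m = (F_max+F_min)/2 = 55.85 N
τ_a = K_W·8F_aD/(πd³) = 1.1310 × 298.16 = 337.21 MPa
τ_m = K_s·8F_mD/(πd³) = 1.0455 × 428.63 = 448.12 MPa
Soderberg: 1/n_f = τ_a/S_se + τ_m/S_sy = 337.21/406 + 448.12/560 = 0.83057 + 0.80022 = 1.6308
n_f = 1/1.6308 = 0.6132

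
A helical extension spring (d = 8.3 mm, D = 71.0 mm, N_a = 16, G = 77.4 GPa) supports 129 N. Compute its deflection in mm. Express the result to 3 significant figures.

16.1 mm

k = Gd⁴/(8D³N_a) = (77.4×10³)(8.3⁴)/(8·71.0³·16) = 8.018 N/mm
δ = F/k = 129 / 8.018 = 16.089 mm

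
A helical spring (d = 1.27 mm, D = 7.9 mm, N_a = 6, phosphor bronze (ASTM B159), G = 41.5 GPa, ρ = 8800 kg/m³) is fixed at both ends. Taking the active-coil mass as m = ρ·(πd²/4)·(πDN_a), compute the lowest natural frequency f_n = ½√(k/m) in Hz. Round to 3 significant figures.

829 Hz

k = Gd⁴/(8D³N_a) = (41.5×10³)(1.27⁴)/(8·7.9³·6) = 4.5618 N/mm = 4561.8 N/m
Wire length L = πDN_a = π·7.9·6 = 148.91 mm
m = ρ·(πd²/4)·L = 8800 × 1.2668×10⁻⁶ m² × 0.14891 m = 0.00166 kg
f_n = ½√(k/m) = 0.5·√(4561.8/0.00166) = 0.5·√(2.7481e+06) = 828.87 Hz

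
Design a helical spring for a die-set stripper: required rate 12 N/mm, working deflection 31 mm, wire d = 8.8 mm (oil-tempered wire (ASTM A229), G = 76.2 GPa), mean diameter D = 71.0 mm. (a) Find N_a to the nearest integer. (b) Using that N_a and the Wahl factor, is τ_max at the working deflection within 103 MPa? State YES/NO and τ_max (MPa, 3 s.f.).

N_a = Gd⁴/(8D³k) = (76.2×10³)(8.8⁴)/(8·71.0³·12) = 13.3 → N_a = 13
Actual rate k = Gd⁴/(8D³·13) = 12.277 N/mm
Working load F = kδ = 12.277·31 = 380.57 N
C = 71.0/8.8 = 8.0682; K_W = (4C−1)/(4C−4)+0.615/C = 1.1823
τ_max = K_W·8FD/(πd³) = 1.1823·100.97 = 119.38 MPa
τ_max > 103 MPa → exceeds allowable

(a) 13 coils; (b) NO, τ_max = 119 MPa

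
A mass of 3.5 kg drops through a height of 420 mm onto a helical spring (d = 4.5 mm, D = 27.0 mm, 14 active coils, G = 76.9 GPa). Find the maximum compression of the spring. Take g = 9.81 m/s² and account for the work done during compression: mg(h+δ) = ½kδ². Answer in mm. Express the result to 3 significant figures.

47.4 mm

k = Gd⁴/(8D³N_a) = (76.9×10³)(4.5⁴)/(8·27.0³·14) = 14.304 N/mm
W = mg = 3.5 × 9.81 = 34.335 N
½kδ² − Wδ − Wh = 0 → δ = (W + √(W² + 2kWh))/k
δ = (34.335 + √(1178.9 + 412556))/14.304 = (34.335 + 643.22)/14.304 = 47.367 mm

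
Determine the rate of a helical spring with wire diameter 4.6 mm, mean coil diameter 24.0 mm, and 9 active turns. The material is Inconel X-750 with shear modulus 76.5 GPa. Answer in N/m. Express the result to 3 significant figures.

k = Gd⁴/(8D³N_a) = (76.5×10³ × 4.6⁴) / (8 × 24.0³ × 9)
  = 3.42525e+07 / 995328 = 34.413 N/mm = 34413 N/m

34400 N/m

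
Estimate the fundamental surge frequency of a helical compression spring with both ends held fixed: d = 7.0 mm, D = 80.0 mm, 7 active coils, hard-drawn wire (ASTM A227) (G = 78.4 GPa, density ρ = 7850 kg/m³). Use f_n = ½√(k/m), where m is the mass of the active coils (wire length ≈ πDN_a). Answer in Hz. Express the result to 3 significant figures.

55.6 Hz

k = Gd⁴/(8D³N_a) = (78.4×10³)(7.0⁴)/(8·80.0³·7) = 6.5652 N/mm = 6565.2 N/m
Wire length L = πDN_a = π·80.0·7 = 1759.3 mm
m = ρ·(πd²/4)·L = 7850 × 38.485×10⁻⁶ m² × 1.7593 m = 0.53149 kg
f_n = ½√(k/m) = 0.5·√(6565.2/0.53149) = 0.5·√(12353) = 55.571 Hz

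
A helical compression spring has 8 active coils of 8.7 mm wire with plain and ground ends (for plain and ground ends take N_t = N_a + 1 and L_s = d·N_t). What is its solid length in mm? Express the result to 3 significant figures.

plain and ground ends: N_t = N_a + 1 = 8 + 1 = 9
L_s = d·N_t = 8.7 × 9 = 78.3 mm

78.3 mm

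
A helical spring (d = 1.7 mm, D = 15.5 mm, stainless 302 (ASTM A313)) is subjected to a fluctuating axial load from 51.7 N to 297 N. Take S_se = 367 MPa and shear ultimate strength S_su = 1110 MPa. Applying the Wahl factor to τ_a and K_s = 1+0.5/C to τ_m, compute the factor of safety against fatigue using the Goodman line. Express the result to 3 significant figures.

C = D/d = 15.5/1.7 = 9.1176; K_W = (4C−1)/(4C−4)+0.615/C = 1.1598; K_s = 1+0.5/C = 1.0548
F_a = (F_max−F_min)/2 = 122.65 N; F_m = (F_max+F_min)/2 = 174.35 N
τ_a = K_W·8F_aD/(πd³) = 1.1598 × 985.35 = 1142.9 MPa
τ_m = K_s·8F_mD/(πd³) = 1.0548 × 1400.7 = 1477.5 MPa
Goodman: 1/n_f = τ_a/S_se + τ_m/S_su = 1142.9/367 + 1477.5/1110 = 3.11405 + 1.33110 = 4.4451
n_f = 1/4.4451 = 0.225

0.225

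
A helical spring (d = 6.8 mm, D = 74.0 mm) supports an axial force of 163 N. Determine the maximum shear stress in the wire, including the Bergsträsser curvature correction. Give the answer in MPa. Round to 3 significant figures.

110 MPa

Spring index C = D/d = 74.0/6.8 = 10.8824
K_B = (4C+2)/(4C−3) = 45.529/40.529 = 1.1234
τ₀ = 8FD/(πd³) = 8·163·74.0/(π·6.8³) = 96496/987.82 = 97.686 MPa
τ_max = K·τ₀ = 1.1234 × 97.686 = 109.74 MPa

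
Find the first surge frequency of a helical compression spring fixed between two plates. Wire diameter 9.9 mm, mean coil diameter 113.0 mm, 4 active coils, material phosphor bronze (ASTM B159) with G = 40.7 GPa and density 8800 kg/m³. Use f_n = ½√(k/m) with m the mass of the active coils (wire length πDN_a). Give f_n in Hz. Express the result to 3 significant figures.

46.9 Hz

k = Gd⁴/(8D³N_a) = (40.7×10³)(9.9⁴)/(8·113.0³·4) = 8.4674 N/mm = 8467.4 N/m
Wire length L = πDN_a = π·113.0·4 = 1420 mm
m = ρ·(πd²/4)·L = 8800 × 76.977×10⁻⁶ m² × 1.42 m = 0.9619 kg
f_n = ½√(k/m) = 0.5·√(8467.4/0.9619) = 0.5·√(8802.8) = 46.911 Hz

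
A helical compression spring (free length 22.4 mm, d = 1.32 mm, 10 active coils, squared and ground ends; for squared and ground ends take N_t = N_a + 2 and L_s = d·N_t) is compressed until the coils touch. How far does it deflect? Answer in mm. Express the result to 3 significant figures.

6.56 mm

N_t = 12; L_s = 1.32·12 = 15.84 mm
δ_solid = L₀ − L_s = 22.4 − 15.84 = 6.56 mm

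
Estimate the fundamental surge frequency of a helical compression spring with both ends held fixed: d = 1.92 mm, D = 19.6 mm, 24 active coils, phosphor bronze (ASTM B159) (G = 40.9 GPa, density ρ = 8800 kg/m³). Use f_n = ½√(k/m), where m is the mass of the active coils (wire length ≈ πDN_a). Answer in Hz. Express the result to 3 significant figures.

k = Gd⁴/(8D³N_a) = (40.9×10³)(1.92⁴)/(8·19.6³·24) = 0.38447 N/mm = 384.47 N/m
Wire length L = πDN_a = π·19.6·24 = 1477.8 mm
m = ρ·(πd²/4)·L = 8800 × 2.8953×10⁻⁶ m² × 1.4778 m = 0.037652 kg
f_n = ½√(k/m) = 0.5·√(384.47/0.037652) = 0.5·√(10211) = 50.525 Hz

50.5 Hz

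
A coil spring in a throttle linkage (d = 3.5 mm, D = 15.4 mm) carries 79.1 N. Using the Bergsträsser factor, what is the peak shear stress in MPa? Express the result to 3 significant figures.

97.1 MPa

Spring index C = D/d = 15.4/3.5 = 4.4000
K_B = (4C+2)/(4C−3) = 19.600/14.600 = 1.3425
τ₀ = 8FD/(πd³) = 8·79.1·15.4/(π·3.5³) = 9745.12/134.7 = 72.349 MPa
τ_max = K·τ₀ = 1.3425 × 72.349 = 97.126 MPa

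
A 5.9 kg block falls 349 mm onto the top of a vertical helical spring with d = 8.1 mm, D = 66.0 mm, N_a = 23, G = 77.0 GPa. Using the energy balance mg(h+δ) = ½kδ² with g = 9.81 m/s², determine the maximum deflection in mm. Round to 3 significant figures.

90.1 mm

k = Gd⁴/(8D³N_a) = (77.0×10³)(8.1⁴)/(8·66.0³·23) = 6.2659 N/mm
W = mg = 5.9 × 9.81 = 57.879 N
½kδ² − Wδ − Wh = 0 → δ = (W + √(W² + 2kWh))/k
δ = (57.879 + √(3350 + 253138))/6.2659 = (57.879 + 506.45)/6.2659 = 90.063 mm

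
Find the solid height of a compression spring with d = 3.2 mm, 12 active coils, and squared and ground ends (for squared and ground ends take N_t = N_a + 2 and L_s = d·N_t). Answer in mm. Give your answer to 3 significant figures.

44.8 mm

squared and ground ends: N_t = N_a + 2 = 12 + 2 = 14
L_s = d·N_t = 3.2 × 14 = 44.8 mm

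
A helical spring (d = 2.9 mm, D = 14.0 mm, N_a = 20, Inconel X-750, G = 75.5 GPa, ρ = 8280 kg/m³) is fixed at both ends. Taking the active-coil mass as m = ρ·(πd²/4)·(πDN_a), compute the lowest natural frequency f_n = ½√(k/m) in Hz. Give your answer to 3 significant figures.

251 Hz

k = Gd⁴/(8D³N_a) = (75.5×10³)(2.9⁴)/(8·14.0³·20) = 12.163 N/mm = 12163 N/m
Wire length L = πDN_a = π·14.0·20 = 879.65 mm
m = ρ·(πd²/4)·L = 8280 × 6.6052×10⁻⁶ m² × 0.87965 m = 0.048109 kg
f_n = ½√(k/m) = 0.5·√(12163/0.048109) = 0.5·√(2.5282e+05) = 251.41 Hz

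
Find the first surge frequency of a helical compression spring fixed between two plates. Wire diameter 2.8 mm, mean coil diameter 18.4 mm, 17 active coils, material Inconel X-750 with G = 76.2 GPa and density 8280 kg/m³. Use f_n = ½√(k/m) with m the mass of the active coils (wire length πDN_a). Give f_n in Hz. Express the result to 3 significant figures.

166 Hz

k = Gd⁴/(8D³N_a) = (76.2×10³)(2.8⁴)/(8·18.4³·17) = 5.5283 N/mm = 5528.3 N/m
Wire length L = πDN_a = π·18.4·17 = 982.69 mm
m = ρ·(πd²/4)·L = 8280 × 6.1575×10⁻⁶ m² × 0.98269 m = 0.050102 kg
f_n = ½√(k/m) = 0.5·√(5528.3/0.050102) = 0.5·√(1.1034e+05) = 166.09 Hz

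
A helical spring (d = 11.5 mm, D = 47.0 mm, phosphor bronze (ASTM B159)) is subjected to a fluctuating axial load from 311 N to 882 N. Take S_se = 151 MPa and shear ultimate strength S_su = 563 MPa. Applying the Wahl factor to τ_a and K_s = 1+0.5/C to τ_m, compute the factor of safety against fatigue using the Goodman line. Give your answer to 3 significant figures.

C = D/d = 47.0/11.5 = 4.0870; K_W = (4C−1)/(4C−4)+0.615/C = 1.3934; K_s = 1+0.5/C = 1.1223
F_a = (F_max−F_min)/2 = 285.5 N; F_m = (F_max+F_min)/2 = 596.5 N
τ_a = K_W·8F_aD/(πd³) = 1.3934 × 22.467 = 31.307 MPa
τ_m = K_s·8F_mD/(πd³) = 1.1223 × 46.941 = 52.684 MPa
Goodman: 1/n_f = τ_a/S_se + τ_m/S_su = 31.307/151 + 52.684/563 = 0.20733 + 0.09358 = 0.30091
n_f = 1/0.30091 = 3.323

3.32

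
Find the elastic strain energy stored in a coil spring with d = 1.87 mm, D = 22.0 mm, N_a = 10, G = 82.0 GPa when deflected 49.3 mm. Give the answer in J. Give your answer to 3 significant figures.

1.43 J

k = Gd⁴/(8D³N_a) = (82.0×10³)(1.87⁴)/(8·22.0³·10) = 1.1771 N/mm
U = ½kδ² = 0.5 × 1.1771 × 49.3² = 1430.5 N·mm = 1.4305 J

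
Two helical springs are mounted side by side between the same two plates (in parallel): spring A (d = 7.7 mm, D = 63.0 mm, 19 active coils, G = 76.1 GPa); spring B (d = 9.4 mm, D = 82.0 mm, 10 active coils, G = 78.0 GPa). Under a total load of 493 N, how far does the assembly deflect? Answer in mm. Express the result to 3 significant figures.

23.7 mm

k_A = Gd⁴/(8D³N_a) = (76.1×10³)(7.7⁴)/(8·63.0³·19) = 7.0385 N/mm
k_B = Gd⁴/(8D³N_a) = (78.0×10³)(9.4⁴)/(8·82.0³·10) = 13.806 N/mm
Parallel: k_eq = 7.0385 + 13.806 = 20.845 N/mm
δ = F/k_eq = 493/20.845 = 23.651 mm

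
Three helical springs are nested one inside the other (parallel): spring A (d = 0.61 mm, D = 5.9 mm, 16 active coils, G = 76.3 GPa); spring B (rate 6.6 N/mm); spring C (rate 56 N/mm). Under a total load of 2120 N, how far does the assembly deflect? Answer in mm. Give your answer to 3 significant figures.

k_A = Gd⁴/(8D³N_a) = (76.3×10³)(0.61⁴)/(8·5.9³·16) = 0.40186 N/mm
Parallel: k_eq = 0.40186 + 6.6 + 56 = 63.002 N/mm
δ = F/k_eq = 2120/63.002 = 33.65 mm

33.6 mm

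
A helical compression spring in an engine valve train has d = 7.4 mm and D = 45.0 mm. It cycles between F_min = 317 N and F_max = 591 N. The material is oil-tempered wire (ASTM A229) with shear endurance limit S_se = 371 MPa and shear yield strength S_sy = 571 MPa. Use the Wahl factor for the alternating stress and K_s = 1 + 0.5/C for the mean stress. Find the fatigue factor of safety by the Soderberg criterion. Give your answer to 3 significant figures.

C = D/d = 45.0/7.4 = 6.0811; K_W = (4C−1)/(4C−4)+0.615/C = 1.2487; K_s = 1+0.5/C = 1.0822
F_a = (F_max−F_min)/2 = 137 N; F_m = (F_max+F_min)/2 = 454 N
τ_a = K_W·8F_aD/(πd³) = 1.2487 × 38.742 = 48.378 MPa
τ_m = K_s·8F_mD/(πd³) = 1.0822 × 128.38 = 138.94 MPa
Soderberg: 1/n_f = τ_a/S_se + τ_m/S_sy = 48.378/371 + 138.94/571 = 0.13040 + 0.24333 = 0.37373
n_f = 1/0.37373 = 2.676

2.68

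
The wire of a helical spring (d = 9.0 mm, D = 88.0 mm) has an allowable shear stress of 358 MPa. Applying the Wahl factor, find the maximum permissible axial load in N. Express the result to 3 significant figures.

C = D/d = 88.0/9.0 = 9.7778
K_W = (4C−1)/(4C−4) + 0.615/C = 38.111/35.111 + 0.0629 = 1.1483
τ_max = K·8FD/(πd³) → F_max = τ_allow·πd³/(8DK)
F_max = 358·π·9.0³/(8·88.0·1.1483) = 8.199e+05/808.43 = 1014.2 N

1010 N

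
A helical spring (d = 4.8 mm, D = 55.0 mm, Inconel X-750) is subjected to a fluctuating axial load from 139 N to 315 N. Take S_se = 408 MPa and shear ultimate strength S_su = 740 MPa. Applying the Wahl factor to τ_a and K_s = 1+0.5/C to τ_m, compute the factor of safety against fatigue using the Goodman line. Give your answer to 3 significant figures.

1.40

C = D/d = 55.0/4.8 = 11.4583; K_W = (4C−1)/(4C−4)+0.615/C = 1.1254; K_s = 1+0.5/C = 1.0436
F_a = (F_max−F_min)/2 = 88 N; F_m = (F_max+F_min)/2 = 227 N
τ_a = K_W·8F_aD/(πd³) = 1.1254 × 111.45 = 125.42 MPa
τ_m = K_s·8F_mD/(πd³) = 1.0436 × 287.48 = 300.02 MPa
Goodman: 1/n_f = τ_a/S_se + τ_m/S_su = 125.42/408 + 300.02/740 = 0.30740 + 0.40544 = 0.71284
n_f = 1/0.71284 = 1.403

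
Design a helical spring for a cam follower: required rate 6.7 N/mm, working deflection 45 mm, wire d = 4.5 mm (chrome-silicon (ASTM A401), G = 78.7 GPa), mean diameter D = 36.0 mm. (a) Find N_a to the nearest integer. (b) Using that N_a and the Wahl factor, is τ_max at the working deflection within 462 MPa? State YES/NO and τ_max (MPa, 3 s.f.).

N_a = Gd⁴/(8D³k) = (78.7×10³)(4.5⁴)/(8·36.0³·6.7) = 12.9 → N_a = 13
Actual rate k = Gd⁴/(8D³·13) = 6.651 N/mm
Working load F = kδ = 6.651·45 = 299.29 N
C = 36.0/4.5 = 8.0000; K_W = (4C−1)/(4C−4)+0.615/C = 1.1840
τ_max = K_W·8FD/(πd³) = 1.1840·301.09 = 356.5 MPa
τ_max ≤ 462 MPa → acceptable

(a) 13 coils; (b) YES, τ_max = 357 MPa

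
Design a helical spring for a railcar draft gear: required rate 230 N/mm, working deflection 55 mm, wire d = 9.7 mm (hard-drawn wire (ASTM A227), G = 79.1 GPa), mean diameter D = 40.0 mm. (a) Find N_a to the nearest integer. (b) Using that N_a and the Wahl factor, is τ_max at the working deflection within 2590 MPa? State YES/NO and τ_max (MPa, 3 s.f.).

(a) 6 coils; (b) YES, τ_max = 1940 MPa

N_a = Gd⁴/(8D³k) = (79.1×10³)(9.7⁴)/(8·40.0³·230) = 5.947 → N_a = 6
Actual rate k = Gd⁴/(8D³·6) = 227.95 N/mm
Working load F = kδ = 227.95·55 = 12537 N
C = 40.0/9.7 = 4.1237; K_W = (4C−1)/(4C−4)+0.615/C = 1.3892
τ_max = K_W·8FD/(πd³) = 1.3892·1399.2 = 1943.9 MPa
τ_max ≤ 2590 MPa → acceptable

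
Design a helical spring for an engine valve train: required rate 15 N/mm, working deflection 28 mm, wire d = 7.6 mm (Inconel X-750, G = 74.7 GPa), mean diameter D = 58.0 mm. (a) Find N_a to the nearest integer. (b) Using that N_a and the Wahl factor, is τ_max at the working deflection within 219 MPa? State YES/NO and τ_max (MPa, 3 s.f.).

(a) 11 coils; (b) YES, τ_max = 163 MPa

N_a = Gd⁴/(8D³k) = (74.7×10³)(7.6⁴)/(8·58.0³·15) = 10.64 → N_a = 11
Actual rate k = Gd⁴/(8D³·11) = 14.515 N/mm
Working load F = kδ = 14.515·28 = 406.41 N
C = 58.0/7.6 = 7.6316; K_W = (4C−1)/(4C−4)+0.615/C = 1.1937
τ_max = K_W·8FD/(πd³) = 1.1937·136.74 = 163.22 MPa
τ_max ≤ 219 MPa → acceptable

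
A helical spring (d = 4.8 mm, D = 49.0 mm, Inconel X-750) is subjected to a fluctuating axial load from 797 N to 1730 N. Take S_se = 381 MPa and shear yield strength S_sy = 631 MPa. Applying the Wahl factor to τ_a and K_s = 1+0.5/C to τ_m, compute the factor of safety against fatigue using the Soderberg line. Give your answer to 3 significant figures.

C = D/d = 49.0/4.8 = 10.2083; K_W = (4C−1)/(4C−4)+0.615/C = 1.1417; K_s = 1+0.5/C = 1.0490
F_a = (F_max−F_min)/2 = 466.5 N; F_m = (F_max+F_min)/2 = 1263.5 N
τ_a = K_W·8F_aD/(πd³) = 1.1417 × 526.34 = 600.92 MPa
τ_m = K_s·8F_mD/(πd³) = 1.0490 × 1425.6 = 1495.4 MPa
Soderberg: 1/n_f = τ_a/S_se + τ_m/S_sy = 600.92/381 + 1495.4/631 = 1.57721 + 2.36987 = 3.9471
n_f = 1/3.9471 = 0.2534

0.253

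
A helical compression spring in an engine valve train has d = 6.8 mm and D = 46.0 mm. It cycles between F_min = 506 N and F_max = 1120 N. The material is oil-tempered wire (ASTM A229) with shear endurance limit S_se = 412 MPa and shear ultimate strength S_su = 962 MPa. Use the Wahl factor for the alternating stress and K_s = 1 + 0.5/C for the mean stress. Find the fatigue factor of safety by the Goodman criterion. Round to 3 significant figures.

1.48

C = D/d = 46.0/6.8 = 6.7647; K_W = (4C−1)/(4C−4)+0.615/C = 1.2210; K_s = 1+0.5/C = 1.0739
F_a = (F_max−F_min)/2 = 307 N; F_m = (F_max+F_min)/2 = 813 N
τ_a = K_W·8F_aD/(πd³) = 1.2210 × 114.37 = 139.65 MPa
τ_m = K_s·8F_mD/(πd³) = 1.0739 × 302.87 = 325.26 MPa
Goodman: 1/n_f = τ_a/S_se + τ_m/S_su = 139.65/412 + 325.26/962 = 0.33895 + 0.33811 = 0.67706
n_f = 1/0.67706 = 1.477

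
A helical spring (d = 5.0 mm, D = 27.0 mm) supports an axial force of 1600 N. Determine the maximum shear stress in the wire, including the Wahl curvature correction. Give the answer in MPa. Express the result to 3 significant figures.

Spring index C = D/d = 27.0/5.0 = 5.4000
K_W = (4C−1)/(4C−4) + 0.615/C = 20.600/17.600 + 0.1139 = 1.2843
τ₀ = 8FD/(πd³) = 8·1600·27.0/(π·5.0³) = 345600/392.7 = 880.06 MPa
τ_max = K·τ₀ = 1.2843 × 880.06 = 1130.3 MPa

1130 MPa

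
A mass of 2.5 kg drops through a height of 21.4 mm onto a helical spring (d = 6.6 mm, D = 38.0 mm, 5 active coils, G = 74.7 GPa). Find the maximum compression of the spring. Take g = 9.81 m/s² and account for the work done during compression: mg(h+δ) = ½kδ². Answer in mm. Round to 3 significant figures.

k = Gd⁴/(8D³N_a) = (74.7×10³)(6.6⁴)/(8·38.0³·5) = 64.578 N/mm
W = mg = 2.5 × 9.81 = 24.525 N
½kδ² − Wδ − Wh = 0 → δ = (W + √(W² + 2kWh))/k
δ = (24.525 + √(601.48 + 67785.7))/64.578 = (24.525 + 261.51)/64.578 = 4.4293 mm

4.43 mm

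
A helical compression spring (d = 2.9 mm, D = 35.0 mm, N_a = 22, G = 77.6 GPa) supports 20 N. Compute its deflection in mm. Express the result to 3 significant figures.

27.5 mm

k = Gd⁴/(8D³N_a) = (77.6×10³)(2.9⁴)/(8·35.0³·22) = 0.72734 N/mm
δ = F/k = 20 / 0.72734 = 27.497 mm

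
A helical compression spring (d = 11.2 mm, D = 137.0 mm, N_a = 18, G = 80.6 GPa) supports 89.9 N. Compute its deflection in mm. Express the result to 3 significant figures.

26.2 mm

k = Gd⁴/(8D³N_a) = (80.6×10³)(11.2⁴)/(8·137.0³·18) = 3.4252 N/mm
δ = F/k = 89.9 / 3.4252 = 26.247 mm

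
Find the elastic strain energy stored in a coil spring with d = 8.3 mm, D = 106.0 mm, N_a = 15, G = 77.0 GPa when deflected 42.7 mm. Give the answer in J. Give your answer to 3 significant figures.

k = Gd⁴/(8D³N_a) = (77.0×10³)(8.3⁴)/(8·106.0³·15) = 2.5568 N/mm
U = ½kδ² = 0.5 × 2.5568 × 42.7² = 2330.9 N·mm = 2.3309 J

2.33 J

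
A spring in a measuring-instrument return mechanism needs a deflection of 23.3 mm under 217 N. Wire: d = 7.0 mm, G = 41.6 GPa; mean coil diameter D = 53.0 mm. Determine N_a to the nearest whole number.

Required rate k = F/δ = 217/23.3 = 9.3133 N/mm
N_a = Gd⁴/(8D³k) = (41.6×10³ × 7.0⁴)/(8 × 53.0³ × 9.3133)
    = 9.98816e+07 / 1.10923e+07 = 9.005 → 9 coils

9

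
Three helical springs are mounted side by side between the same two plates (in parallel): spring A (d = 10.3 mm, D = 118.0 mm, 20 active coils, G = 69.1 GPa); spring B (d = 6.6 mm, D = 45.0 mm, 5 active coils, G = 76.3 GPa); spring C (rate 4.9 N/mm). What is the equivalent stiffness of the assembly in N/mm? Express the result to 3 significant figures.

k_A = Gd⁴/(8D³N_a) = (69.1×10³)(10.3⁴)/(8·118.0³·20) = 2.9584 N/mm
k_B = Gd⁴/(8D³N_a) = (76.3×10³)(6.6⁴)/(8·45.0³·5) = 39.719 N/mm
Parallel: k_eq = 2.9584 + 39.719 + 4.9 = 47.578 N/mm

47.6 N/mm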